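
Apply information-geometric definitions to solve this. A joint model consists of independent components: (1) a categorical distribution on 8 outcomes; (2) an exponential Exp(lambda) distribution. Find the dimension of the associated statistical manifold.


The dimension of a statistical manifold equals the number of free
(independent) real parameters of the model. For a product of independent
blocks the parameter counts add.
- categorical on 8 outcomes (probabilities sum to 1): 8-1 = 7.
- exponential (lambda): 1.
Total = 7 + 1 = 8.
Dimension = 8

8


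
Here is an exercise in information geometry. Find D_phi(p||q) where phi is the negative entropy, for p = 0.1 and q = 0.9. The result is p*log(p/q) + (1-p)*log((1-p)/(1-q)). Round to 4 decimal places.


Bregman divergence with negative entropy generator:
D = p*log(p/q) + (1-p)*log((1-p)/(1-q)).
p = 0.1, q = 0.9.
p*log(p/q) = 0.1*log(0.1/0.9) = -0.219722.
(1-p)*log((1-p)/(1-q)) = 0.9*log(0.9/0.1) = 1.977502.
D = -0.219722 + 1.977502 = 1.7578

1.7578


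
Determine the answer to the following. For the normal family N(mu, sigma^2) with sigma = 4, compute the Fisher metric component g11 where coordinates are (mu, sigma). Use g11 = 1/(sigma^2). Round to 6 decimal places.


For the 2-parameter normal family, the Fisher metric has:
  g11 = 1/sigma^2, g22 = 2/sigma^2.
sigma = 4, sigma^2 = 16.
g11 = 0.062500

0.062500


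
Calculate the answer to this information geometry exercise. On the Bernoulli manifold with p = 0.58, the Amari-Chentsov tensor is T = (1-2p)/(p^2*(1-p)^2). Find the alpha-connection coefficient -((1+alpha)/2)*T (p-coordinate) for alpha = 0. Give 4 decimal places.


Skewness (Amari-Chentsov) tensor: T = (1-2p)/(p^2*(1-p)^2).
p = 0.58, 1-2p = -0.16, p^2 = 0.3364, (1-p)^2 = 0.1764.
T = -0.16/(0.3364 * 0.1764) = -2.696283.
In the p-coordinate, Gamma^(alpha) = Gamma^(0) - (alpha/2)*T with Gamma^(0) = (1/2)*g'(p) = -T/2,
so Gamma^(alpha) = -((1+alpha)/2)*T.
alpha = 0, -(1+alpha)/2 = -0.5.
Gamma = -0.5 * -2.696283 = 1.3481

1.3481


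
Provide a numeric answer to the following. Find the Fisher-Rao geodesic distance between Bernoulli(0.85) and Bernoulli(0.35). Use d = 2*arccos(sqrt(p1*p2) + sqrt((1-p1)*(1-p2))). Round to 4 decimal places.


Geodesic distance on Bernoulli manifold:
d(p1,p2) = 2*arccos(sqrt(p1*p2) + sqrt((1-p1)*(1-p2))).
sqrt(p1*p2) = sqrt(0.85*0.35) = 0.545436.
sqrt((1-p1)*(1-p2)) = sqrt(0.15*0.65) = 0.31225.
arg = 0.545436 + 0.31225 = 0.857686.
d = 2*arccos(0.857686) = 1.0801

1.0801


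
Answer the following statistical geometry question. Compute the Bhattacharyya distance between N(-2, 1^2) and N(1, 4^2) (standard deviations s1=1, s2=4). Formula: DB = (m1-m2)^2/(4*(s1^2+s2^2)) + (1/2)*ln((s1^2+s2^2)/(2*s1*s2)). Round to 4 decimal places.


Bhattacharyya distance between two Gaussians:
DB = (m1-m2)^2/(4*(s1^2+s2^2)) + (1/2)*ln((s1^2+s2^2)/(2*s1*s2)).
(m1-m2)^2 = (-3)^2 = 9.
s1^2+s2^2 = 1 + 16 = 17.
term1 = 9/68 = 0.132353.
term2 = 0.5*ln(17/8.0) = 0.376886.
DB = 0.132353 + 0.376886 = 0.5092

0.5092


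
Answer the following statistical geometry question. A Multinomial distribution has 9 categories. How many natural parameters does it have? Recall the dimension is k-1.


Exponential family dimension calculation:
For Multinomial with k=9 categories, dim = k-1 = 8.

8


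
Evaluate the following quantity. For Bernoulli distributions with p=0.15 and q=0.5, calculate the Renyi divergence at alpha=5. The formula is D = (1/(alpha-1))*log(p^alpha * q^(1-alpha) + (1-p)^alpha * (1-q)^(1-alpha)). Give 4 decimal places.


Renyi divergence of order alpha between Bernoulli distributions:
D = (1/(alpha-1))*log(p^alpha * q^(1-alpha) + (1-p)^alpha * (1-q)^(1-alpha)).
alpha = 5, p = 0.15, q = 0.5.
p^alpha * q^(1-alpha) = 0.15^5 * 0.5^-4 = 0.001215.
(1-p)^alpha * (1-q)^(1-alpha) = 0.85^5 * 0.5^-4 = 7.099285.
sum = 0.001215 + 7.099285 = 7.1005.
D = (1/4)*log(7.1005) = 0.4900

0.4900


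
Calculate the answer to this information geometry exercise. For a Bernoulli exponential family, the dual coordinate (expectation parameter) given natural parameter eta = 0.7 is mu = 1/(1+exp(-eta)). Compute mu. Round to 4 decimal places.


Dual coordinate (expectation parameter) for Bernoulli:
mu = 1/(1+exp(-eta)).
eta = 0.7.
exp(-eta) = exp(-0.7) = 0.496585.
mu = 1/(1+0.496585) = 0.6682

0.6682


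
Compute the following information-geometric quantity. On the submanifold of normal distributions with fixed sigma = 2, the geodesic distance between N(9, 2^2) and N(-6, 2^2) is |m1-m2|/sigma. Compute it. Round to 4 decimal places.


On the fixed-variance normal subfamily, geodesic distance = |m1-m2|/sigma.
|9 - -6| = 15.
sigma = 2.
d = 15/2 = 7.5000

7.5000


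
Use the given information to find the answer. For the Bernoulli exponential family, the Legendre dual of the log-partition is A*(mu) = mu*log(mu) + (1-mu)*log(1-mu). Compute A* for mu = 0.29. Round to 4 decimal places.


Legendre transform for Bernoulli:
A*(mu) = mu*log(mu) + (1-mu)*log(1-mu).
mu = 0.29, 1-mu = 0.71.
mu*log(mu) = 0.29*log(0.29) = -0.358984.
(1-mu)*log(1-mu) = 0.71*log(0.71) = -0.243168.
A* = -0.358984 + -0.243168 = -0.6022

-0.6022


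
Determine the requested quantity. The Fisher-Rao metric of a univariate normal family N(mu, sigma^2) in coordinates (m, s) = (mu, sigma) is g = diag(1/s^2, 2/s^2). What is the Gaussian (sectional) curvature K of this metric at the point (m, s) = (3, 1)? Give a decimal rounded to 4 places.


The metric has the form g = (A dm^2 + B ds^2)/s^2 with A = 1, B = 2.
Substitute u = sqrt(A/B)*m: g = B*(du^2 + ds^2)/s^2, i.e. B times the
Poincare upper half-plane metric, which has constant Gaussian curvature -1.
Scaling a 2D metric by a constant c divides the Gaussian curvature by c,
so K = -1/B = -1/(2) = -0.5000 everywhere (the point (m, s) = (3, 1) is irrelevant:
the curvature is constant).
The requested Gaussian curvature is K = -0.5000.

-0.5000


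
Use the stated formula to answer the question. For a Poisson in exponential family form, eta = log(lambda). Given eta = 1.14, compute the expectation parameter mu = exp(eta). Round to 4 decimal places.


Expectation parameter for Poisson exponential family:
mu = exp(eta).
eta = 1.14.
mu = exp(1.14) = 3.1268

3.1268


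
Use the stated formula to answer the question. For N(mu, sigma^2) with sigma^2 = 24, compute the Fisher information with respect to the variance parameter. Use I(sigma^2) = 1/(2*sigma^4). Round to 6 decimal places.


Fisher information for variance: I(sigma^2) = 1/(2*sigma^4).
sigma^2 = 24, so sigma^4 = 576.
I = 1/(2*576) = 1/1152 = 0.000868

0.000868


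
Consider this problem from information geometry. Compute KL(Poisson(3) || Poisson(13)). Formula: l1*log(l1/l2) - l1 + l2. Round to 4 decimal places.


KL divergence for Poisson:
KL = l1*log(l1/l2) - l1 + l2.
l1 = 3, l2 = 13.
log(3/13) = -1.466337.
l1*log(l1/l2) = 3 * -1.466337 = -4.399011.
KL = -4.399011 - 3 + 13 = 5.6010

5.6010


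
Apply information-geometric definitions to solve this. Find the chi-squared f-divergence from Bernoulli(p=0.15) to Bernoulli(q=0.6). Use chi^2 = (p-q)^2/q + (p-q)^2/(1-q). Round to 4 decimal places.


Chi-squared divergence between Bernoulli distributions:
chi^2 = (p-q)^2/q + (p-q)^2/(1-q).
p = 0.15, q = 0.6, p-q = -0.45.
(p-q)^2 = 0.2025.
term1 = 0.2025/0.6 = 0.3375.
term2 = 0.2025/0.4 = 0.50625.
chi^2 = 0.3375 + 0.50625 = 0.8437

0.8437


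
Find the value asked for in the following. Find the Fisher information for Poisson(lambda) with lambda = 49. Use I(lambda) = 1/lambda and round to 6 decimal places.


Fisher information for Poisson: I(lambda) = 1/lambda.
lambda = 49.
I(lambda) = 1/49 = 0.020408

0.020408


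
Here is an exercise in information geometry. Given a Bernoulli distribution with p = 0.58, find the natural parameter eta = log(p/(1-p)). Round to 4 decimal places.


Natural parameter for Bernoulli: eta = log(p/(1-p)).
p = 0.58, 1-p = 0.42.
p/(1-p) = 1.380952.
eta = log(1.380952) = 0.3228

0.3228


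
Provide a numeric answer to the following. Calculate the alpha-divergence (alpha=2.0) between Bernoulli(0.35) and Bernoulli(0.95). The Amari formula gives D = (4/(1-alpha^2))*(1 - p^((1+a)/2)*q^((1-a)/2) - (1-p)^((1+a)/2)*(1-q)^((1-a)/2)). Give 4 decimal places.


Amari alpha-divergence:
D = (4/(1-alpha^2))*(1 - p^((1+a)/2)*q^((1-a)/2) - (1-p)^((1+a)/2)*(1-q)^((1-a)/2)).
alpha = 2.0, p = 0.35, q = 0.95.
e1 = (1+alpha)/2 = 1.5, e2 = (1-alpha)/2 = -0.5.
t1 = p^e1 * q^e2 = 0.35^1.5 * 0.95^-0.5 = 0.212442.
t2 = (1-p)^e1 * (1-q)^e2 = 0.65^1.5 * 0.05^-0.5 = 2.343608.
4/(1-alpha^2) = -1.333333.
D = -1.333333*(1 - 0.212442 - 2.343608) = 2.0747

2.0747


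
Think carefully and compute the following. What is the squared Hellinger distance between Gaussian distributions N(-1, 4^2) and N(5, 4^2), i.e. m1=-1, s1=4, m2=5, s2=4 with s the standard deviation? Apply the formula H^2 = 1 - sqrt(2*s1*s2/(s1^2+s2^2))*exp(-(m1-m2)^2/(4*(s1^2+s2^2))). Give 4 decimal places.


Squared Hellinger distance for Gaussians:
H^2 = 1 - sqrt(2*s1*s2/(s1^2+s2^2)) * exp(-(m1-m2)^2/(4*(s1^2+s2^2))).
s1^2 = 16, s2^2 = 16, s1^2+s2^2 = 32.
sqrt(2*4*4/(32)) = 1.0.
(m1-m2)^2 = (-6)^2 = 36.
exp(-36/(4*32)) = exp(-0.28125) = 0.75484.
H^2 = 1 - 1.0*0.75484 = 0.2452

0.2452


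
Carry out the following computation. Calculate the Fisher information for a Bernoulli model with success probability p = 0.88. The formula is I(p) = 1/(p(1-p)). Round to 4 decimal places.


For Bernoulli(p), Fisher information is I(p) = 1/(p*(1-p)).
p = 0.88, 1-p = 0.12.
p*(1-p) = 0.1056.
I(p) = 1/0.1056 = 9.4697

9.4697


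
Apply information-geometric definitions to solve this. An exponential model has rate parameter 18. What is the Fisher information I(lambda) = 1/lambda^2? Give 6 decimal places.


Fisher information for exponential: I(lambda) = 1/lambda^2.
lambda = 18, lambda^2 = 324.
I = 1/324 = 0.003086

0.003086


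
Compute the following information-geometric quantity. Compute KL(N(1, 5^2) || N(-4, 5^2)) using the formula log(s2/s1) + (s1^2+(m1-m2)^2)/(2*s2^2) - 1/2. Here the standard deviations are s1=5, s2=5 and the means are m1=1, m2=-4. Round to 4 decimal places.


KL divergence between normal distributions:
KL = log(s2/s1) + (s1^2 + (m1-m2)^2)/(2*s2^2) - 1/2.
log(5/5) = 0.0.
(5^2 + (1--4)^2)/(2*5^2) = (25 + 25)/50 = 1.0.
KL = 0.0 + 1.0 - 0.5 = 0.5000

0.5000


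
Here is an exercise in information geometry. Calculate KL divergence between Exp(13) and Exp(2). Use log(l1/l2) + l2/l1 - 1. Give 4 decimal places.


KL divergence for exponential family:
KL = log(l1/l2) + l2/l1 - 1.
log(13/2) = 1.871802.
2/13 = 0.153846.
KL = 1.871802 + 0.153846 - 1 = 1.0256

1.0256


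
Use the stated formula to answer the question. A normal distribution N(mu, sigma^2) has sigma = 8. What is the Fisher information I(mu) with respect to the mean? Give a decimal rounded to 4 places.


The Fisher information for the mean of a normal distribution is I(mu) = 1/sigma^2.
sigma = 8, so sigma^2 = 64.
I(mu) = 1/64 = 0.0156

0.0156


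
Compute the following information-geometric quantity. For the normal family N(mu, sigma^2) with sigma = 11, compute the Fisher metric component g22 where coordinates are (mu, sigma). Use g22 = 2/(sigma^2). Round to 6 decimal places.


For the 2-parameter normal family, the Fisher metric has:
  g11 = 1/sigma^2, g22 = 2/sigma^2.
sigma = 11, sigma^2 = 121.
g22 = 0.016529

0.016529


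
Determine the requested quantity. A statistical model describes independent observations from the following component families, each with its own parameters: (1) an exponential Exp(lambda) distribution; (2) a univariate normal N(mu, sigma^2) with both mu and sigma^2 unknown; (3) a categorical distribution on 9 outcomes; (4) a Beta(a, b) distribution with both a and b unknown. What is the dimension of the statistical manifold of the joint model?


The dimension of a statistical manifold equals the number of free
(independent) real parameters of the model. For a product of independent
blocks the parameter counts add.
- exponential (lambda): 1.
- normal (mu, sigma^2): 2.
- categorical on 9 outcomes (probabilities sum to 1): 9-1 = 8.
- Beta (a, b): 2.
Total = 1 + 2 + 8 + 2 = 13.
Dimension = 13

13


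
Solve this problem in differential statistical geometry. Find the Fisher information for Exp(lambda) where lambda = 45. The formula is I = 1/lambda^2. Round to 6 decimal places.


Fisher information for exponential: I(lambda) = 1/lambda^2.
lambda = 45, lambda^2 = 2025.
I = 1/2025 = 0.000494

0.000494


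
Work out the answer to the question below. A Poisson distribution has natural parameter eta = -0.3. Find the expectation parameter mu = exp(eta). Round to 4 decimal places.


Expectation parameter for Poisson exponential family:
mu = exp(eta).
eta = -0.3.
mu = exp(-0.3) = 0.7408

0.7408


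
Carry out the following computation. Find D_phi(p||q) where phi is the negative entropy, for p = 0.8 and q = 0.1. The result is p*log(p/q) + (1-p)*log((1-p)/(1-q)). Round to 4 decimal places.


Bregman divergence with negative entropy generator:
D = p*log(p/q) + (1-p)*log((1-p)/(1-q)).
p = 0.8, q = 0.1.
p*log(p/q) = 0.8*log(0.8/0.1) = 1.663553.
(1-p)*log((1-p)/(1-q)) = 0.2*log(0.2/0.9) = -0.300815.
D = 1.663553 + -0.300815 = 1.3627

1.3627


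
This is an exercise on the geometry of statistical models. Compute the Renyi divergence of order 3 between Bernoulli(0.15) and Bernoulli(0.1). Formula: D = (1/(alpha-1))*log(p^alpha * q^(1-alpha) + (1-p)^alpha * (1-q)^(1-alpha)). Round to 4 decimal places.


Renyi divergence of order alpha between Bernoulli distributions:
D = (1/(alpha-1))*log(p^alpha * q^(1-alpha) + (1-p)^alpha * (1-q)^(1-alpha)).
alpha = 3, p = 0.15, q = 0.1.
p^alpha * q^(1-alpha) = 0.15^3 * 0.1^-2 = 0.3375.
(1-p)^alpha * (1-q)^(1-alpha) = 0.85^3 * 0.9^-2 = 0.758179.
sum = 0.3375 + 0.758179 = 1.095679.
D = (1/2)*log(1.095679) = 0.0457

0.0457


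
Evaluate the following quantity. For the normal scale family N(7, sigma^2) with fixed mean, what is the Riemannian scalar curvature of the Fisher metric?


This family has a single free parameter, so its statistical manifold
is 1-dimensional. The Riemann curvature tensor of any 1-dimensional
Riemannian manifold vanishes identically, so R = 0.

0


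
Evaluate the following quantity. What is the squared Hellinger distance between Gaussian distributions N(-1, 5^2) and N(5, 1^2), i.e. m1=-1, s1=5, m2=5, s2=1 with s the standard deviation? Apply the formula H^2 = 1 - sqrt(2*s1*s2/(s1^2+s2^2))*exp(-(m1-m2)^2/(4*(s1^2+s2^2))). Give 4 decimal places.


Squared Hellinger distance for Gaussians:
H^2 = 1 - sqrt(2*s1*s2/(s1^2+s2^2)) * exp(-(m1-m2)^2/(4*(s1^2+s2^2))).
s1^2 = 25, s2^2 = 1, s1^2+s2^2 = 26.
sqrt(2*5*1/(26)) = 0.620174.
(m1-m2)^2 = (-6)^2 = 36.
exp(-36/(4*26)) = exp(-0.346154) = 0.707404.
H^2 = 1 - 0.620174*0.707404 = 0.5613

0.5613


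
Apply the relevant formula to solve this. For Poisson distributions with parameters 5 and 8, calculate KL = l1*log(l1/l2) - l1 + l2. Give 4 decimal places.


KL divergence for Poisson:
KL = l1*log(l1/l2) - l1 + l2.
l1 = 5, l2 = 8.
log(5/8) = -0.470004.
l1*log(l1/l2) = 5 * -0.470004 = -2.350018.
KL = -2.350018 - 5 + 8 = 0.6500

0.6500


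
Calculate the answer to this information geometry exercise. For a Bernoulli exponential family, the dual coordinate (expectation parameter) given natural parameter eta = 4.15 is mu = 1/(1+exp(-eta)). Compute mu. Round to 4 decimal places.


Dual coordinate (expectation parameter) for Bernoulli:
mu = 1/(1+exp(-eta)).
eta = 4.15.
exp(-eta) = exp(-4.15) = 0.015764.
mu = 1/(1+0.015764) = 0.9845

0.9845


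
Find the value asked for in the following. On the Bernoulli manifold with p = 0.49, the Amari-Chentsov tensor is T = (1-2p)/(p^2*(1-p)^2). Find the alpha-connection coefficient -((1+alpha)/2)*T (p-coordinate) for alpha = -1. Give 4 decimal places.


Skewness (Amari-Chentsov) tensor: T = (1-2p)/(p^2*(1-p)^2).
p = 0.49, 1-2p = 0.02, p^2 = 0.2401, (1-p)^2 = 0.2601.
T = 0.02/(0.2401 * 0.2601) = 0.320256.
In the p-coordinate, Gamma^(alpha) = Gamma^(0) - (alpha/2)*T with Gamma^(0) = (1/2)*g'(p) = -T/2,
so Gamma^(alpha) = -((1+alpha)/2)*T.
alpha = -1, -(1+alpha)/2 = 0.0.
Gamma = 0.0 * 0.320256 = 0.0000

0.0000


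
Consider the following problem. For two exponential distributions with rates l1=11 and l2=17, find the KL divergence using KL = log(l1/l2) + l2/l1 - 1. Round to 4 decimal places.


KL divergence for exponential family:
KL = log(l1/l2) + l2/l1 - 1.
log(11/17) = -0.435318.
17/11 = 1.545455.
KL = -0.435318 + 1.545455 - 1 = 0.1101

0.1101


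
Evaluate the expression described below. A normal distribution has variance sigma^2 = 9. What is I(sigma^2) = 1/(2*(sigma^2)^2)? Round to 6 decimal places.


Fisher information for variance: I(sigma^2) = 1/(2*sigma^4).
sigma^2 = 9, so sigma^4 = 81.
I = 1/(2*81) = 1/162 = 0.006173

0.006173


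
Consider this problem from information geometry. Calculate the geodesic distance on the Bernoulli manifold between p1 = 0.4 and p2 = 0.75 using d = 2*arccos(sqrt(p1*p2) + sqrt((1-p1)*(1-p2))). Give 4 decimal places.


Geodesic distance on Bernoulli manifold:
d(p1,p2) = 2*arccos(sqrt(p1*p2) + sqrt((1-p1)*(1-p2))).
sqrt(p1*p2) = sqrt(0.4*0.75) = 0.547723.
sqrt((1-p1)*(1-p2)) = sqrt(0.6*0.25) = 0.387298.
arg = 0.547723 + 0.387298 = 0.935021.
d = 2*arccos(0.935021) = 0.7250

0.7250


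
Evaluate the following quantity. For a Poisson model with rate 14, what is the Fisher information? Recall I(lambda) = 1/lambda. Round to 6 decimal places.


Fisher information for Poisson: I(lambda) = 1/lambda.
lambda = 14.
I(lambda) = 1/14 = 0.071429

0.071429


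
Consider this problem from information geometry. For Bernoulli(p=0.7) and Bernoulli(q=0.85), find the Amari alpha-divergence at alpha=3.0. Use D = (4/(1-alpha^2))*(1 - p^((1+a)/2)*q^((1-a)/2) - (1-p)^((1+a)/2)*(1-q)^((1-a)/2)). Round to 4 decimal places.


Amari alpha-divergence:
D = (4/(1-alpha^2))*(1 - p^((1+a)/2)*q^((1-a)/2) - (1-p)^((1+a)/2)*(1-q)^((1-a)/2)).
alpha = 3.0, p = 0.7, q = 0.85.
e1 = (1+alpha)/2 = 2.0, e2 = (1-alpha)/2 = -1.0.
t1 = p^e1 * q^e2 = 0.7^2.0 * 0.85^-1.0 = 0.576471.
t2 = (1-p)^e1 * (1-q)^e2 = 0.3^2.0 * 0.15^-1.0 = 0.6.
4/(1-alpha^2) = -0.5.
D = -0.5*(1 - 0.576471 - 0.6) = 0.0882

0.0882


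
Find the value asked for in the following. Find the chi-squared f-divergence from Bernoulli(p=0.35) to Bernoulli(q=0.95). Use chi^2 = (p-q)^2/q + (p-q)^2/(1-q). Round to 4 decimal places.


Chi-squared divergence between Bernoulli distributions:
chi^2 = (p-q)^2/q + (p-q)^2/(1-q).
p = 0.35, q = 0.95, p-q = -0.6.
(p-q)^2 = 0.36.
term1 = 0.36/0.95 = 0.378947.
term2 = 0.36/0.05 = 7.2.
chi^2 = 0.378947 + 7.2 = 7.5789

7.5789


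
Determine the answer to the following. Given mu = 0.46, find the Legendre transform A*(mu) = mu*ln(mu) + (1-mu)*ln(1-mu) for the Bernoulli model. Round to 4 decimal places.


Legendre transform for Bernoulli:
A*(mu) = mu*log(mu) + (1-mu)*log(1-mu).
mu = 0.46, 1-mu = 0.54.
mu*log(mu) = 0.46*log(0.46) = -0.357203.
(1-mu)*log(1-mu) = 0.54*log(0.54) = -0.332741.
A* = -0.357203 + -0.332741 = -0.6899

-0.6899


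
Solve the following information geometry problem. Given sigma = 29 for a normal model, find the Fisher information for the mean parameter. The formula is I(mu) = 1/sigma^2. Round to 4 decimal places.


The Fisher information for the mean of a normal distribution is I(mu) = 1/sigma^2.
sigma = 29, so sigma^2 = 841.
I(mu) = 1/841 = 0.0012

0.0012


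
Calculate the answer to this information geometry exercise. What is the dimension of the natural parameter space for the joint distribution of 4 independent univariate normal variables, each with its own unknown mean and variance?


Exponential family dimension calculation:
Each univariate normal has two natural parameters (mu/sigma^2 and -1/(2 sigma^2)).
With 4 independent components, dim = 2 * 4 = 8.

8


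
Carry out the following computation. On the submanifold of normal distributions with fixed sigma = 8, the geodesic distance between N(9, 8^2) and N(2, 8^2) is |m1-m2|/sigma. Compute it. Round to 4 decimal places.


On the fixed-variance normal subfamily, geodesic distance = |m1-m2|/sigma.
|9 - 2| = 7.
sigma = 8.
d = 7/8 = 0.8750

0.8750


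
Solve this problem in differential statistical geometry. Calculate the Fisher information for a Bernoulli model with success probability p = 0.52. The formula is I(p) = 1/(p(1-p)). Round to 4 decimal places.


For Bernoulli(p), Fisher information is I(p) = 1/(p*(1-p)).
p = 0.52, 1-p = 0.48.
p*(1-p) = 0.2496.
I(p) = 1/0.2496 = 4.0064

4.0064


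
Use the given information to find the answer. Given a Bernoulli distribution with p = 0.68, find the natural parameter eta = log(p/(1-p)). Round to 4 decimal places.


Natural parameter for Bernoulli: eta = log(p/(1-p)).
p = 0.68, 1-p = 0.32.
p/(1-p) = 2.125.
eta = log(2.125) = 0.7538

0.7538


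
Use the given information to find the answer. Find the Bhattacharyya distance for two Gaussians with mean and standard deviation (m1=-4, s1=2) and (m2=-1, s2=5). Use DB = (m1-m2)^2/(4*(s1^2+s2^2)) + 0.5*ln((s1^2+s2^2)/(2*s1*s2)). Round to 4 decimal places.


Bhattacharyya distance between two Gaussians:
DB = (m1-m2)^2/(4*(s1^2+s2^2)) + (1/2)*ln((s1^2+s2^2)/(2*s1*s2)).
(m1-m2)^2 = (-3)^2 = 9.
s1^2+s2^2 = 4 + 25 = 29.
term1 = 9/116 = 0.077586.
term2 = 0.5*ln(29/20.0) = 0.185782.
DB = 0.077586 + 0.185782 = 0.2634

0.2634


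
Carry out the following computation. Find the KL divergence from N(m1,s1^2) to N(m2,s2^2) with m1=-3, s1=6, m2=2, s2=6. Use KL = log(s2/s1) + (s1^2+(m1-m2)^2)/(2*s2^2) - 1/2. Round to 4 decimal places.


KL divergence between normal distributions:
KL = log(s2/s1) + (s1^2 + (m1-m2)^2)/(2*s2^2) - 1/2.
log(6/6) = 0.0.
(6^2 + (-3-2)^2)/(2*6^2) = (36 + 25)/72 = 0.847222.
KL = 0.0 + 0.847222 - 0.5 = 0.3472

0.3472


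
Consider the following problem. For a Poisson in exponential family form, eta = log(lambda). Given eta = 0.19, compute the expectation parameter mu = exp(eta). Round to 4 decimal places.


Expectation parameter for Poisson exponential family:
mu = exp(eta).
eta = 0.19.
mu = exp(0.19) = 1.2092

1.2092


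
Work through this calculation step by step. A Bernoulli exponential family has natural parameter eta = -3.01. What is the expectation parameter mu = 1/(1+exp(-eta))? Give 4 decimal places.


Dual coordinate (expectation parameter) for Bernoulli:
mu = 1/(1+exp(-eta)).
eta = -3.01.
exp(-eta) = exp(3.01) = 20.2874.
mu = 1/(1+20.2874) = 0.0470

0.0470


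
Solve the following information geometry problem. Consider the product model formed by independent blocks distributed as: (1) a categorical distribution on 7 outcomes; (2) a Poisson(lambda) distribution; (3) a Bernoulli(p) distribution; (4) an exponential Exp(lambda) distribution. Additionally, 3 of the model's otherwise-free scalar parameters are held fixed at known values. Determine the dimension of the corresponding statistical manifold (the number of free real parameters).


The dimension of a statistical manifold equals the number of free
(independent) real parameters of the model. For a product of independent
blocks the parameter counts add.
- categorical on 7 outcomes (probabilities sum to 1): 7-1 = 6.
- Poisson (lambda): 1.
- Bernoulli (p): 1.
- exponential (lambda): 1.
Total = 6 + 1 + 1 + 1 = 9.
3 parameter(s) fixed at known values: 9 - 3 = 6.
Dimension = 6

6


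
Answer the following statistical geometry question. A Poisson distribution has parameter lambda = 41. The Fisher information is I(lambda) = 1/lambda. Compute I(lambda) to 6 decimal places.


Fisher information for Poisson: I(lambda) = 1/lambda.
lambda = 41.
I(lambda) = 1/41 = 0.024390

0.024390


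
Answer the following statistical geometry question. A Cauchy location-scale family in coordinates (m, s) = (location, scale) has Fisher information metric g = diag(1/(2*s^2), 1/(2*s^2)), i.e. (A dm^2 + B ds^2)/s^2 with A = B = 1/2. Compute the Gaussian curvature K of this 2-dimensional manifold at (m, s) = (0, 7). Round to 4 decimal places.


The metric has the form g = (A dm^2 + B ds^2)/s^2 with A = 1/2, B = 1/2.
Substitute u = sqrt(A/B)*m: g = B*(du^2 + ds^2)/s^2, i.e. B times the
Poincare upper half-plane metric, which has constant Gaussian curvature -1.
Scaling a 2D metric by a constant c divides the Gaussian curvature by c,
so K = -1/B = -1/(1/2) = -2.0000 everywhere (the point (m, s) = (0, 7) is irrelevant:
the curvature is constant).
The requested Gaussian curvature is K = -2.0000.

-2.0000


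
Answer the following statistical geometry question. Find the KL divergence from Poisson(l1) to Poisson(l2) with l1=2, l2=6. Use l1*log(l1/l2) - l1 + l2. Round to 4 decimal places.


KL divergence for Poisson:
KL = l1*log(l1/l2) - l1 + l2.
l1 = 2, l2 = 6.
log(2/6) = -1.098612.
l1*log(l1/l2) = 2 * -1.098612 = -2.197225.
KL = -2.197225 - 2 + 6 = 1.8028

1.8028


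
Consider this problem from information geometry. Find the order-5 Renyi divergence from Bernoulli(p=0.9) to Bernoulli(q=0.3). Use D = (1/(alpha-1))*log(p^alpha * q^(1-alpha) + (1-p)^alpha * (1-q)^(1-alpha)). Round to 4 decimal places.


Renyi divergence of order alpha between Bernoulli distributions:
D = (1/(alpha-1))*log(p^alpha * q^(1-alpha) + (1-p)^alpha * (1-q)^(1-alpha)).
alpha = 5, p = 0.9, q = 0.3.
p^alpha * q^(1-alpha) = 0.9^5 * 0.3^-4 = 72.9.
(1-p)^alpha * (1-q)^(1-alpha) = 0.1^5 * 0.7^-4 = 4.2e-05.
sum = 72.9 + 4.2e-05 = 72.900042.
D = (1/4)*log(72.900042) = 1.0723

1.0723


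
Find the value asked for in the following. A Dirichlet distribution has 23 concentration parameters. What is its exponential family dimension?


Exponential family dimension calculation:
Dirichlet with 23 components has 23 natural parameters.

23


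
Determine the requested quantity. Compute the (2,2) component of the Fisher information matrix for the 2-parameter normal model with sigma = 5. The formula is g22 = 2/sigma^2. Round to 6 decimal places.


For the 2-parameter normal family, the Fisher metric has:
  g11 = 1/sigma^2, g22 = 2/sigma^2.
sigma = 5, sigma^2 = 25.
g22 = 0.080000

0.080000


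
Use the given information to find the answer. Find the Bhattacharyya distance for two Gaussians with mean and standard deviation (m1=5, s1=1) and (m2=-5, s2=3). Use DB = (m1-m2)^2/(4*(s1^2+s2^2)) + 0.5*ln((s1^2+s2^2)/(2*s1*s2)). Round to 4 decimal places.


Bhattacharyya distance between two Gaussians:
DB = (m1-m2)^2/(4*(s1^2+s2^2)) + (1/2)*ln((s1^2+s2^2)/(2*s1*s2)).
(m1-m2)^2 = (10)^2 = 100.
s1^2+s2^2 = 1 + 9 = 10.
term1 = 100/40 = 2.5.
term2 = 0.5*ln(10/6.0) = 0.255413.
DB = 2.5 + 0.255413 = 2.7554

2.7554


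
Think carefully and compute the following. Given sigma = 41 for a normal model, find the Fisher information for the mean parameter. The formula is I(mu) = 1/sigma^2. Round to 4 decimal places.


The Fisher information for the mean of a normal distribution is I(mu) = 1/sigma^2.
sigma = 41, so sigma^2 = 1681.
I(mu) = 1/1681 = 0.0006

0.0006


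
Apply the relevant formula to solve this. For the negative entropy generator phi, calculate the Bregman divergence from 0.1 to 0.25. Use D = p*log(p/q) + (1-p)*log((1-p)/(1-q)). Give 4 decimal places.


Bregman divergence with negative entropy generator:
D = p*log(p/q) + (1-p)*log((1-p)/(1-q)).
p = 0.1, q = 0.25.
p*log(p/q) = 0.1*log(0.1/0.25) = -0.091629.
(1-p)*log((1-p)/(1-q)) = 0.9*log(0.9/0.75) = 0.164089.
D = -0.091629 + 0.164089 = 0.0725

0.0725


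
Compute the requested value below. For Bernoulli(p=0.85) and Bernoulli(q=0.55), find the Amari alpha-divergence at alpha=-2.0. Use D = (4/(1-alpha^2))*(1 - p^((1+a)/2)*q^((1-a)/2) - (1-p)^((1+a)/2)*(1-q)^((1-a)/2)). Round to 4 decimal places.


Amari alpha-divergence:
D = (4/(1-alpha^2))*(1 - p^((1+a)/2)*q^((1-a)/2) - (1-p)^((1+a)/2)*(1-q)^((1-a)/2)).
alpha = -2.0, p = 0.85, q = 0.55.
e1 = (1+alpha)/2 = -0.5, e2 = (1-alpha)/2 = 1.5.
t1 = p^e1 * q^e2 = 0.85^-0.5 * 0.55^1.5 = 0.44242.
t2 = (1-p)^e1 * (1-q)^e2 = 0.15^-0.5 * 0.45^1.5 = 0.779423.
4/(1-alpha^2) = -1.333333.
D = -1.333333*(1 - 0.44242 - 0.779423) = 0.2958

0.2958


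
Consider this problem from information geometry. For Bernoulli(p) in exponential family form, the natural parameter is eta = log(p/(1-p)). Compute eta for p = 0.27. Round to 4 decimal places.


Natural parameter for Bernoulli: eta = log(p/(1-p)).
p = 0.27, 1-p = 0.73.
p/(1-p) = 0.369863.
eta = log(0.369863) = -0.9946

-0.9946


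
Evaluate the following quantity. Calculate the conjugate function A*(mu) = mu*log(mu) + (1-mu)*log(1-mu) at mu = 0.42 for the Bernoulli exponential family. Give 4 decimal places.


Legendre transform for Bernoulli:
A*(mu) = mu*log(mu) + (1-mu)*log(1-mu).
mu = 0.42, 1-mu = 0.58.
mu*log(mu) = 0.42*log(0.42) = -0.36435.
(1-mu)*log(1-mu) = 0.58*log(0.58) = -0.315942.
A* = -0.36435 + -0.315942 = -0.6803

-0.6803


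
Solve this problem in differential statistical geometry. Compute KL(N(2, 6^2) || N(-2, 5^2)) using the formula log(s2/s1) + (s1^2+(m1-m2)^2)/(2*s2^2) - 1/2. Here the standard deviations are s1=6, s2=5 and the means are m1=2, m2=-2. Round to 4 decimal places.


KL divergence between normal distributions:
KL = log(s2/s1) + (s1^2 + (m1-m2)^2)/(2*s2^2) - 1/2.
log(5/6) = -0.182322.
(6^2 + (2--2)^2)/(2*5^2) = (36 + 16)/50 = 1.04.
KL = -0.182322 + 1.04 - 0.5 = 0.3577

0.3577


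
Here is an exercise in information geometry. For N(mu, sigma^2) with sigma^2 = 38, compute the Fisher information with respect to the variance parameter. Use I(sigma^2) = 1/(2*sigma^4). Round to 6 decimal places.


Fisher information for variance: I(sigma^2) = 1/(2*sigma^4).
sigma^2 = 38, so sigma^4 = 1444.
I = 1/(2*1444) = 1/2888 = 0.000346

0.000346


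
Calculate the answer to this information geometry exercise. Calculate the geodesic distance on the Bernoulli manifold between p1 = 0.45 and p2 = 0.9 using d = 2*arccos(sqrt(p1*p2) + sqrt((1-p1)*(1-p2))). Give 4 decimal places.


Geodesic distance on Bernoulli manifold:
d(p1,p2) = 2*arccos(sqrt(p1*p2) + sqrt((1-p1)*(1-p2))).
sqrt(p1*p2) = sqrt(0.45*0.9) = 0.636396.
sqrt((1-p1)*(1-p2)) = sqrt(0.55*0.1) = 0.234521.
arg = 0.636396 + 0.234521 = 0.870917.
d = 2*arccos(0.870917) = 1.0275

1.0275


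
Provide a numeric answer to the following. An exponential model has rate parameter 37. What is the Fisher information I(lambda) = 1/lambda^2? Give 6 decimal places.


Fisher information for exponential: I(lambda) = 1/lambda^2.
lambda = 37, lambda^2 = 1369.
I = 1/1369 = 0.000730

0.000730


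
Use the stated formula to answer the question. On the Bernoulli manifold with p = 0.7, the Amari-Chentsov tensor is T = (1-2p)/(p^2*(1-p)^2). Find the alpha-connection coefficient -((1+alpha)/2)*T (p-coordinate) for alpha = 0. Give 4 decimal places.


Skewness (Amari-Chentsov) tensor: T = (1-2p)/(p^2*(1-p)^2).
p = 0.7, 1-2p = -0.4, p^2 = 0.49, (1-p)^2 = 0.09.
T = -0.4/(0.49 * 0.09) = -9.070295.
In the p-coordinate, Gamma^(alpha) = Gamma^(0) - (alpha/2)*T with Gamma^(0) = (1/2)*g'(p) = -T/2,
so Gamma^(alpha) = -((1+alpha)/2)*T.
alpha = 0, -(1+alpha)/2 = -0.5.
Gamma = -0.5 * -9.070295 = 4.5351

4.5351


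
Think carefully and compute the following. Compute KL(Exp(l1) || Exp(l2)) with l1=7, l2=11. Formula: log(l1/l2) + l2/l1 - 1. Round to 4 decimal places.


KL divergence for exponential family:
KL = log(l1/l2) + l2/l1 - 1.
log(7/11) = -0.451985.
11/7 = 1.571429.
KL = -0.451985 + 1.571429 - 1 = 0.1194

0.1194


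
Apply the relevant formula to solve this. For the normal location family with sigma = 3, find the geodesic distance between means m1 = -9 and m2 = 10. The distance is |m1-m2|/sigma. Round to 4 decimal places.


On the fixed-variance normal subfamily, geodesic distance = |m1-m2|/sigma.
|-9 - 10| = 19.
sigma = 3.
d = 19/3 = 6.3333

6.3333


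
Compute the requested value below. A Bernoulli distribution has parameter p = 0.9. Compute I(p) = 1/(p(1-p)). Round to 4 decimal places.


For Bernoulli(p), Fisher information is I(p) = 1/(p*(1-p)).
p = 0.9, 1-p = 0.1.
p*(1-p) = 0.09.
I(p) = 1/0.09 = 11.1111

11.1111


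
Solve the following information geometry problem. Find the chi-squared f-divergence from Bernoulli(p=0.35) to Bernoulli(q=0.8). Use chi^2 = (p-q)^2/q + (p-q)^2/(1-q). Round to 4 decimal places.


Chi-squared divergence between Bernoulli distributions:
chi^2 = (p-q)^2/q + (p-q)^2/(1-q).
p = 0.35, q = 0.8, p-q = -0.45.
(p-q)^2 = 0.2025.
term1 = 0.2025/0.8 = 0.253125.
term2 = 0.2025/0.2 = 1.0125.
chi^2 = 0.253125 + 1.0125 = 1.2656

1.2656


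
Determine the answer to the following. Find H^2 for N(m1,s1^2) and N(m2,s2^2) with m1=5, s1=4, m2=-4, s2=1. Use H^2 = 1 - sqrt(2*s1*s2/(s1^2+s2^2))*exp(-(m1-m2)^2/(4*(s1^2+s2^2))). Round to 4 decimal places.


Squared Hellinger distance for Gaussians:
H^2 = 1 - sqrt(2*s1*s2/(s1^2+s2^2)) * exp(-(m1-m2)^2/(4*(s1^2+s2^2))).
s1^2 = 16, s2^2 = 1, s1^2+s2^2 = 17.
sqrt(2*4*1/(17)) = 0.685994.
(m1-m2)^2 = (9)^2 = 81.
exp(-81/(4*17)) = exp(-1.191176) = 0.303864.
H^2 = 1 - 0.685994*0.303864 = 0.7916

0.7916


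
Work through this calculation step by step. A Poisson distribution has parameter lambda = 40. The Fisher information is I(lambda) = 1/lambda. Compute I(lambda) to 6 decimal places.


Fisher information for Poisson: I(lambda) = 1/lambda.
lambda = 40.
I(lambda) = 1/40 = 0.025000

0.025000


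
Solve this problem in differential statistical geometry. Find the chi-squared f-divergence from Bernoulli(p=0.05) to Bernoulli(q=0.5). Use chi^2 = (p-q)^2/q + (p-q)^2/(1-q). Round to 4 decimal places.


Chi-squared divergence between Bernoulli distributions:
chi^2 = (p-q)^2/q + (p-q)^2/(1-q).
p = 0.05, q = 0.5, p-q = -0.45.
(p-q)^2 = 0.2025.
term1 = 0.2025/0.5 = 0.405.
term2 = 0.2025/0.5 = 0.405.
chi^2 = 0.405 + 0.405 = 0.8100

0.8100


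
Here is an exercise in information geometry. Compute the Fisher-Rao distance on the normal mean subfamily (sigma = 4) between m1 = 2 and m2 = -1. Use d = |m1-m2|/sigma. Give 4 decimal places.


On the fixed-variance normal subfamily, geodesic distance = |m1-m2|/sigma.
|2 - -1| = 3.
sigma = 4.
d = 3/4 = 0.7500

0.7500


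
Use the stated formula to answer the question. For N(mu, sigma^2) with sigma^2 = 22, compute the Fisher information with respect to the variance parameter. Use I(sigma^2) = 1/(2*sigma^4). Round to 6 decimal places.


Fisher information for variance: I(sigma^2) = 1/(2*sigma^4).
sigma^2 = 22, so sigma^4 = 484.
I = 1/(2*484) = 1/968 = 0.001033

0.001033


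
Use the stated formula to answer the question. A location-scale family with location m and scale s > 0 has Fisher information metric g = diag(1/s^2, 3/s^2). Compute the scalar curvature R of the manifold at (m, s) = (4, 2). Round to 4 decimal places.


The metric has the form g = (A dm^2 + B ds^2)/s^2 with A = 1, B = 3.
Substitute u = sqrt(A/B)*m: g = B*(du^2 + ds^2)/s^2, i.e. B times the
Poincare upper half-plane metric, which has constant Gaussian curvature -1.
Scaling a 2D metric by a constant c divides the Gaussian curvature by c,
so K = -1/B = -1/(3) = -0.3333 everywhere (the point (m, s) = (4, 2) is irrelevant:
the curvature is constant).
Scalar curvature in dimension 2: R = 2K = -2/(3) = -0.6667.

-0.6667


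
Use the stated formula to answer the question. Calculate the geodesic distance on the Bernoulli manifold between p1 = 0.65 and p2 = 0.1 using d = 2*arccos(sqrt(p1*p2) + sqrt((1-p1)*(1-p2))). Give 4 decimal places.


Geodesic distance on Bernoulli manifold:
d(p1,p2) = 2*arccos(sqrt(p1*p2) + sqrt((1-p1)*(1-p2))).
sqrt(p1*p2) = sqrt(0.65*0.1) = 0.254951.
sqrt((1-p1)*(1-p2)) = sqrt(0.35*0.9) = 0.561249.
arg = 0.254951 + 0.561249 = 0.8162.
d = 2*arccos(0.8162) = 1.2320

1.2320


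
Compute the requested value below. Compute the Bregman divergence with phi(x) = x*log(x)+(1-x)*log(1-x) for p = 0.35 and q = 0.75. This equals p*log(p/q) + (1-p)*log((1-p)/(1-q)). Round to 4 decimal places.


Bregman divergence with negative entropy generator:
D = p*log(p/q) + (1-p)*log((1-p)/(1-q)).
p = 0.35, q = 0.75.
p*log(p/q) = 0.35*log(0.35/0.75) = -0.266749.
(1-p)*log((1-p)/(1-q)) = 0.65*log(0.65/0.25) = 0.621082.
D = -0.266749 + 0.621082 = 0.3543

0.3543


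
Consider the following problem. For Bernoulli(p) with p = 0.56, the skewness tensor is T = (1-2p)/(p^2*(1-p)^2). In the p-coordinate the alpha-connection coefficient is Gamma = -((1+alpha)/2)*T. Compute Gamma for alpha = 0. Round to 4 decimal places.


Skewness (Amari-Chentsov) tensor: T = (1-2p)/(p^2*(1-p)^2).
p = 0.56, 1-2p = -0.12, p^2 = 0.3136, (1-p)^2 = 0.1936.
T = -0.12/(0.3136 * 0.1936) = -1.976514.
In the p-coordinate, Gamma^(alpha) = Gamma^(0) - (alpha/2)*T with Gamma^(0) = (1/2)*g'(p) = -T/2,
so Gamma^(alpha) = -((1+alpha)/2)*T.
alpha = 0, -(1+alpha)/2 = -0.5.
Gamma = -0.5 * -1.976514 = 0.9883

0.9883


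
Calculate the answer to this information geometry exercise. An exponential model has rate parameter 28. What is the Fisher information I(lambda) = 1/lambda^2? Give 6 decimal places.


Fisher information for exponential: I(lambda) = 1/lambda^2.
lambda = 28, lambda^2 = 784.
I = 1/784 = 0.001276

0.001276


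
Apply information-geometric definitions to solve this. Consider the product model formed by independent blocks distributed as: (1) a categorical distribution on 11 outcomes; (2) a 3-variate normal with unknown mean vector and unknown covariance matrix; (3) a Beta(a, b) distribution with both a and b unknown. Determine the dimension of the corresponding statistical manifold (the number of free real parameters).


The dimension of a statistical manifold equals the number of free
(independent) real parameters of the model. For a product of independent
blocks the parameter counts add.
- categorical on 11 outcomes (probabilities sum to 1): 11-1 = 10.
- 3-variate normal: 3 (mean) + 3*4/2 = 6 (symmetric covariance) = 9.
- Beta (a, b): 2.
Total = 10 + 9 + 2 = 21.
Dimension = 21

21


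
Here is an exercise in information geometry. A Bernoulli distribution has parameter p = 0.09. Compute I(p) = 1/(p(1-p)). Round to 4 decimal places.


For Bernoulli(p), Fisher information is I(p) = 1/(p*(1-p)).
p = 0.09, 1-p = 0.91.
p*(1-p) = 0.0819.
I(p) = 1/0.0819 = 12.2100

12.2100


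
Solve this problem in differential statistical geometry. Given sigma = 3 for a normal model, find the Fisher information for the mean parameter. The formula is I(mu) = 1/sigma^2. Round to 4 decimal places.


The Fisher information for the mean of a normal distribution is I(mu) = 1/sigma^2.
sigma = 3, so sigma^2 = 9.
I(mu) = 1/9 = 0.1111

0.1111


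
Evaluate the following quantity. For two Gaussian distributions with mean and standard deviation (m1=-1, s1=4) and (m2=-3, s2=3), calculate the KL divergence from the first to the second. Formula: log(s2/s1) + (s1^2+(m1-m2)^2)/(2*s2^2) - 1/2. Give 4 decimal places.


KL divergence between normal distributions:
KL = log(s2/s1) + (s1^2 + (m1-m2)^2)/(2*s2^2) - 1/2.
log(3/4) = -0.287682.
(4^2 + (-1--3)^2)/(2*3^2) = (16 + 4)/18 = 1.111111.
KL = -0.287682 + 1.111111 - 0.5 = 0.3234

0.3234


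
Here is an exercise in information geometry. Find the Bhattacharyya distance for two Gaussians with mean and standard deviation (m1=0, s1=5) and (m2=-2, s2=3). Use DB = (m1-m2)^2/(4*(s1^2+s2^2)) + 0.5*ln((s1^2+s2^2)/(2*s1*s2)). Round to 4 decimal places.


Bhattacharyya distance between two Gaussians:
DB = (m1-m2)^2/(4*(s1^2+s2^2)) + (1/2)*ln((s1^2+s2^2)/(2*s1*s2)).
(m1-m2)^2 = (2)^2 = 4.
s1^2+s2^2 = 25 + 9 = 34.
term1 = 4/136 = 0.029412.
term2 = 0.5*ln(34/30.0) = 0.062582.
DB = 0.029412 + 0.062582 = 0.0920

0.0920


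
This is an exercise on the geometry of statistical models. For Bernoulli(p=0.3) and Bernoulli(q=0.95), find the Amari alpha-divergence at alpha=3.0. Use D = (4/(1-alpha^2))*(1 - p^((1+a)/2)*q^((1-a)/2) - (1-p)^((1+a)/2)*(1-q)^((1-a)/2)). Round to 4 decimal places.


Amari alpha-divergence:
D = (4/(1-alpha^2))*(1 - p^((1+a)/2)*q^((1-a)/2) - (1-p)^((1+a)/2)*(1-q)^((1-a)/2)).
alpha = 3.0, p = 0.3, q = 0.95.
e1 = (1+alpha)/2 = 2.0, e2 = (1-alpha)/2 = -1.0.
t1 = p^e1 * q^e2 = 0.3^2.0 * 0.95^-1.0 = 0.094737.
t2 = (1-p)^e1 * (1-q)^e2 = 0.7^2.0 * 0.05^-1.0 = 9.8.
4/(1-alpha^2) = -0.5.
D = -0.5*(1 - 0.094737 - 9.8) = 4.4474

4.4474
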